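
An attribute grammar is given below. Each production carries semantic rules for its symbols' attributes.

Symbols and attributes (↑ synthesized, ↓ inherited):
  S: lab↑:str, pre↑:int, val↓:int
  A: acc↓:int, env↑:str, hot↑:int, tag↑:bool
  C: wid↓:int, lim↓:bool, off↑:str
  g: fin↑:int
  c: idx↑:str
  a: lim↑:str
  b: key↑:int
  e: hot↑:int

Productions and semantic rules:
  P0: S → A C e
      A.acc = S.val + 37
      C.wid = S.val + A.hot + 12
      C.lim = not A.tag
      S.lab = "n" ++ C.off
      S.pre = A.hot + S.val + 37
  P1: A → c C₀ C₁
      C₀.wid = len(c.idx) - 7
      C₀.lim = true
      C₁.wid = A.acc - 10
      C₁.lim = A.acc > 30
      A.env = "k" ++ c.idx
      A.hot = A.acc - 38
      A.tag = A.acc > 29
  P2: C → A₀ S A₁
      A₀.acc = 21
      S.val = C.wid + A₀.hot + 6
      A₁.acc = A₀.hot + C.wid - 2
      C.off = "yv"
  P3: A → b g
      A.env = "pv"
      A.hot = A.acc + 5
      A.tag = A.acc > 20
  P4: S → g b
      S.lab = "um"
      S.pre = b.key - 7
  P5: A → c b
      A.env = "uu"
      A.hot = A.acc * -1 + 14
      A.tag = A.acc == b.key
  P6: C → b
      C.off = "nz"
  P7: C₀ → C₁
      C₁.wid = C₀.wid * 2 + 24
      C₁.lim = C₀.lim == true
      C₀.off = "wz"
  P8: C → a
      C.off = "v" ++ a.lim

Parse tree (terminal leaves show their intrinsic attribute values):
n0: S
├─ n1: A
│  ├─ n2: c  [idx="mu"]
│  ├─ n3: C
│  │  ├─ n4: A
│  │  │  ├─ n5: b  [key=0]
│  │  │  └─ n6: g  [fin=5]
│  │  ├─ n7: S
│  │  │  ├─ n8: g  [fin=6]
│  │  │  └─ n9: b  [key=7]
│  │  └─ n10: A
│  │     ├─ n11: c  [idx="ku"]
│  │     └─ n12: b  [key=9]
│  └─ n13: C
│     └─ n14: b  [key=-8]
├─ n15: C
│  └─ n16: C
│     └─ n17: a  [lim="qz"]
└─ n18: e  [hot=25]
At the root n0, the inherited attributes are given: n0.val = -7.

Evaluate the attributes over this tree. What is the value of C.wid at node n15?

1. n0.val = -7  [given at root]
2. n1.acc = 30  [S.val + 37]
3. n2.idx = "mu"  [terminal]
4. n3.wid = -5  [len(c.idx) - 7]
5. n3.lim = true  [true]
6. n4.acc = 21  [21]
7. n5.key = 0  [terminal]
8. n6.fin = 5  [terminal]
9. n4.env = "pv"  ["pv"]
10. n4.hot = 26  [A.acc + 5]
11. n4.tag = true  [A.acc > 20]
12. n7.val = 27  [C.wid + A₀.hot + 6]
13. n8.fin = 6  [terminal]
14. n9.key = 7  [terminal]
15. n7.lab = "um"  ["um"]
16. n7.pre = 0  [b.key - 7]
17. n10.acc = 19  [A₀.hot + C.wid - 2]
18. n11.idx = "ku"  [terminal]
19. n12.key = 9  [terminal]
20. n10.env = "uu"  ["uu"]
21. n10.hot = -5  [A.acc * -1 + 14]
22. n10.tag = false  [A.acc == b.key]
23. n3.off = "yv"  ["yv"]
24. n13.wid = 20  [A.acc - 10]
25. n13.lim = false  [A.acc > 30]
26. n14.key = -8  [terminal]
27. n13.off = "nz"  ["nz"]
28. n1.env = "kmu"  ["k" ++ c.idx]
29. n1.hot = -8  [A.acc - 38]
30. n1.tag = true  [A.acc > 29]
31. n15.wid = -3  [S.val + A.hot + 12]
32. n15.lim = false  [not A.tag]
33. n16.wid = 18  [C₀.wid * 2 + 24]
34. n16.lim = false  [C₀.lim == true]
35. n17.lim = "qz"  [terminal]
36. n16.off = "vqz"  ["v" ++ a.lim]
37. n15.off = "wz"  ["wz"]
38. n18.hot = 25  [terminal]
39. n0.lab = "nwz"  ["n" ++ C.off]
40. n0.pre = 22  [A.hot + S.val + 37]

-3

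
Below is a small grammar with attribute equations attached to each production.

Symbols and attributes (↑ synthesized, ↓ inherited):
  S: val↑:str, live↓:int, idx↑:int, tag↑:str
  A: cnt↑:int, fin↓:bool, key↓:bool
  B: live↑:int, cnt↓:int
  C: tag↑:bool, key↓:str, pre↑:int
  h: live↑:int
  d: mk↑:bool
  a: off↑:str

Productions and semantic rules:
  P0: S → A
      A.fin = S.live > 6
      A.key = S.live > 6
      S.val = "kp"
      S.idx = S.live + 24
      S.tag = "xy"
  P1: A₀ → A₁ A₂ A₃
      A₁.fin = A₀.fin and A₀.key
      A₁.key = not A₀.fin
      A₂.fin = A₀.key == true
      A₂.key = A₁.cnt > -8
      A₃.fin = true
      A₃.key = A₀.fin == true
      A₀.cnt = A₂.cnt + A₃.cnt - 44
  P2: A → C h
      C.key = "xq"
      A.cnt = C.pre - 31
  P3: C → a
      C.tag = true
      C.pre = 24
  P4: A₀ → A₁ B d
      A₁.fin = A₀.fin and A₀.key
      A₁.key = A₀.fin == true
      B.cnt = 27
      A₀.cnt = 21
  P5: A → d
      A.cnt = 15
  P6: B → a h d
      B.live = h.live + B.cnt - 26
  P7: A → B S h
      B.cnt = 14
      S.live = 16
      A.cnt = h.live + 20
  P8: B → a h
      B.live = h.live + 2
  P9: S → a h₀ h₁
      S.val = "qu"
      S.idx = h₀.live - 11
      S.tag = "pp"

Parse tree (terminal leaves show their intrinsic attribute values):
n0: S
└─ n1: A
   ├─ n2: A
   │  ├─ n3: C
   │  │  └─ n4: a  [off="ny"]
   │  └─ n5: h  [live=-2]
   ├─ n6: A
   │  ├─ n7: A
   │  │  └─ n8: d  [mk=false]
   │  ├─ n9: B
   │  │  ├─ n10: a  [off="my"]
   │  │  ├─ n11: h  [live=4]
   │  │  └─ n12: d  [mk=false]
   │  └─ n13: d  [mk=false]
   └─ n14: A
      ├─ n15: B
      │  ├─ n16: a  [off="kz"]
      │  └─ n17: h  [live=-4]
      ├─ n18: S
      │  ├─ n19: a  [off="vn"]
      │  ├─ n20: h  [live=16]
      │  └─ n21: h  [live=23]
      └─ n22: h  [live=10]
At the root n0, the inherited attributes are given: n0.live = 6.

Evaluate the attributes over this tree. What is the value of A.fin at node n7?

1. n0.live = 6  [given at root]
2. n1.fin = false  [S.live > 6]
3. n1.key = false  [S.live > 6]
4. n2.fin = false  [A₀.fin and A₀.key]
5. n2.key = true  [not A₀.fin]
6. n3.key = "xq"  ["xq"]
7. n4.off = "ny"  [terminal]
8. n3.tag = true  [true]
9. n3.pre = 24  [24]
10. n5.live = -2  [terminal]
11. n2.cnt = -7  [C.pre - 31]
12. n6.fin = false  [A₀.key == true]
13. n6.key = true  [A₁.cnt > -8]
14. n7.fin = false  [A₀.fin and A₀.key]
15. n7.key = false  [A₀.fin == true]
16. n8.mk = false  [terminal]
17. n7.cnt = 15  [15]
18. n9.cnt = 27  [27]
19. n10.off = "my"  [terminal]
20. n11.live = 4  [terminal]
21. n12.mk = false  [terminal]
22. n9.live = 5  [h.live + B.cnt - 26]
23. n13.mk = false  [terminal]
24. n6.cnt = 21  [21]
25. n14.fin = true  [true]
26. n14.key = false  [A₀.fin == true]
27. n15.cnt = 14  [14]
28. n16.off = "kz"  [terminal]
29. n17.live = -4  [terminal]
30. n15.live = -2  [h.live + 2]
31. n18.live = 16  [16]
32. n19.off = "vn"  [terminal]
33. n20.live = 16  [terminal]
34. n21.live = 23  [terminal]
35. n18.val = "qu"  ["qu"]
36. n18.idx = 5  [h₀.live - 11]
37. n18.tag = "pp"  ["pp"]
38. n22.live = 10  [terminal]
39. n14.cnt = 30  [h.live + 20]
40. n1.cnt = 7  [A₂.cnt + A₃.cnt - 44]
41. n0.val = "kp"  ["kp"]
42. n0.idx = 30  [S.live + 24]
43. n0.tag = "xy"  ["xy"]

false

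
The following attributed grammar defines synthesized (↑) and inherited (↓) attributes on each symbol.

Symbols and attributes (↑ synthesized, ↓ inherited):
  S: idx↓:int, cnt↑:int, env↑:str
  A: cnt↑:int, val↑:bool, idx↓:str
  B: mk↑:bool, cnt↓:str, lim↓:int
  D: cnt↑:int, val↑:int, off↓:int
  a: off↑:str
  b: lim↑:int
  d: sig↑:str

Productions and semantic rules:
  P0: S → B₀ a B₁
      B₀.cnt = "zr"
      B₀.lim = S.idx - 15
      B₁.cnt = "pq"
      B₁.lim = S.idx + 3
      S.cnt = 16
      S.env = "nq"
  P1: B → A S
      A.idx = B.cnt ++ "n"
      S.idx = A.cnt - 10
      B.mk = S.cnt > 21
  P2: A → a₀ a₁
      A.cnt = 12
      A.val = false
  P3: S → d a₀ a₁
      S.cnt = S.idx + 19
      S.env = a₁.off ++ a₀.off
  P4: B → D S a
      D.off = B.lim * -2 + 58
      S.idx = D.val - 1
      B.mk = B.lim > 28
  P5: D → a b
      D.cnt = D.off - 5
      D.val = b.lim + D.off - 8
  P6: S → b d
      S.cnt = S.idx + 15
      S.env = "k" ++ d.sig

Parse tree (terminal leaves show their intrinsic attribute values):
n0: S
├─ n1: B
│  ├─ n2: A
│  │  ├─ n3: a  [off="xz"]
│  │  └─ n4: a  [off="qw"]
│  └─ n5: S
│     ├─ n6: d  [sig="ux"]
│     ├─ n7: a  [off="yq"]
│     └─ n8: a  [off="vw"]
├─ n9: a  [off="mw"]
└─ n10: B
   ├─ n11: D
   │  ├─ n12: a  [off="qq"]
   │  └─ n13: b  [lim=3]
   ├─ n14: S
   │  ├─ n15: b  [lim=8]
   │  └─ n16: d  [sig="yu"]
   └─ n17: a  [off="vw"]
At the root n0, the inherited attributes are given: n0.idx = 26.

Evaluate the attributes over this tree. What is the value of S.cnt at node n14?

1. n0.idx = 26  [given at root]
2. n1.cnt = "zr"  ["zr"]
3. n1.lim = 11  [S.idx - 15]
4. n2.idx = "zrn"  [B.cnt ++ "n"]
5. n3.off = "xz"  [terminal]
6. n4.off = "qw"  [terminal]
7. n2.cnt = 12  [12]
8. n2.val = false  [false]
9. n5.idx = 2  [A.cnt - 10]
10. n6.sig = "ux"  [terminal]
11. n7.off = "yq"  [terminal]
12. n8.off = "vw"  [terminal]
13. n5.cnt = 21  [S.idx + 19]
14. n5.env = "vwyq"  [a₁.off ++ a₀.off]
15. n1.mk = false  [S.cnt > 21]
16. n9.off = "mw"  [terminal]
17. n10.cnt = "pq"  ["pq"]
18. n10.lim = 29  [S.idx + 3]
19. n11.off = 0  [B.lim * -2 + 58]
20. n12.off = "qq"  [terminal]
21. n13.lim = 3  [terminal]
22. n11.cnt = -5  [D.off - 5]
23. n11.val = -5  [b.lim + D.off - 8]
24. n14.idx = -6  [D.val - 1]
25. n15.lim = 8  [terminal]
26. n16.sig = "yu"  [terminal]
27. n14.cnt = 9  [S.idx + 15]
28. n14.env = "kyu"  ["k" ++ d.sig]
29. n17.off = "vw"  [terminal]
30. n10.mk = true  [B.lim > 28]
31. n0.cnt = 16  [16]
32. n0.env = "nq"  ["nq"]

9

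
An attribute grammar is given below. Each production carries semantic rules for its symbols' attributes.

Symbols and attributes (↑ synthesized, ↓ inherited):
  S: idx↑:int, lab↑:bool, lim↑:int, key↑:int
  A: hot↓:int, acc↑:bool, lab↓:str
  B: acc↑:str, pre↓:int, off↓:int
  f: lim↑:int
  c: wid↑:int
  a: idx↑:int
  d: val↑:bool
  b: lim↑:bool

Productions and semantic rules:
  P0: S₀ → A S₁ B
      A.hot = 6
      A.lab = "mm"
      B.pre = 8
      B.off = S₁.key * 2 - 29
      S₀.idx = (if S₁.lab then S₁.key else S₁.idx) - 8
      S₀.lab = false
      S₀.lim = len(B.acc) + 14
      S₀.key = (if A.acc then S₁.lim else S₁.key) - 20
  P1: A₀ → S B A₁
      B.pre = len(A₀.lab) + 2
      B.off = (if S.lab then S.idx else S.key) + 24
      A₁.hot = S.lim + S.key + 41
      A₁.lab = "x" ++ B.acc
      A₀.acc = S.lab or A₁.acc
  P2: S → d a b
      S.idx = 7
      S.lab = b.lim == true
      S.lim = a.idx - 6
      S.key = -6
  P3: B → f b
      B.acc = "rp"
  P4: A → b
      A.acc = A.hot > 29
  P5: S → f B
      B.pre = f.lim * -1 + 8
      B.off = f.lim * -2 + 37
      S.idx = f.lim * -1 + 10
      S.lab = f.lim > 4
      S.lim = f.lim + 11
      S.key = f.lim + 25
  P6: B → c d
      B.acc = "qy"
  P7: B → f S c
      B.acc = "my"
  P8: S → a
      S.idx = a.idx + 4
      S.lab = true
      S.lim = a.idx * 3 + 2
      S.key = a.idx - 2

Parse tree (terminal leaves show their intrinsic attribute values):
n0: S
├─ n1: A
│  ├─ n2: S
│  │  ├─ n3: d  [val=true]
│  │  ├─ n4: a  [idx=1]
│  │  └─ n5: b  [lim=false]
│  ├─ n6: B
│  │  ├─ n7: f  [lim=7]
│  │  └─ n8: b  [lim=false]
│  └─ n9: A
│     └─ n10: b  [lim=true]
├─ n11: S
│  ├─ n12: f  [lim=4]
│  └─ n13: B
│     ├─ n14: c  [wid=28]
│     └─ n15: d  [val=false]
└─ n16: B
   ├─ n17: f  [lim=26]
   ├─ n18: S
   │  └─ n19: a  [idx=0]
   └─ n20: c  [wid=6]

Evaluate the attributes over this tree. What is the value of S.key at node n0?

1. n1.hot = 6  [6]
2. n1.lab = "mm"  ["mm"]
3. n3.val = true  [terminal]
4. n4.idx = 1  [terminal]
5. n5.lim = false  [terminal]
6. n2.idx = 7  [7]
7. n2.lab = false  [b.lim == true]
8. n2.lim = -5  [a.idx - 6]
9. n2.key = -6  [-6]
10. n6.pre = 4  [len(A₀.lab) + 2]
11. n6.off = 18  [(if S.lab then S.idx else S.key) + 24]
12. n7.lim = 7  [terminal]
13. n8.lim = false  [terminal]
14. n6.acc = "rp"  ["rp"]
15. n9.hot = 30  [S.lim + S.key + 41]
16. n9.lab = "xrp"  ["x" ++ B.acc]
17. n10.lim = true  [terminal]
18. n9.acc = true  [A.hot > 29]
19. n1.acc = true  [S.lab or A₁.acc]
20. n12.lim = 4  [terminal]
21. n13.pre = 4  [f.lim * -1 + 8]
22. n13.off = 29  [f.lim * -2 + 37]
23. n14.wid = 28  [terminal]
24. n15.val = false  [terminal]
25. n13.acc = "qy"  ["qy"]
26. n11.idx = 6  [f.lim * -1 + 10]
27. n11.lab = false  [f.lim > 4]
28. n11.lim = 15  [f.lim + 11]
29. n11.key = 29  [f.lim + 25]
30. n16.pre = 8  [8]
31. n16.off = 29  [S₁.key * 2 - 29]
32. n17.lim = 26  [terminal]
33. n19.idx = 0  [terminal]
34. n18.idx = 4  [a.idx + 4]
35. n18.lab = true  [true]
36. n18.lim = 2  [a.idx * 3 + 2]
37. n18.key = -2  [a.idx - 2]
38. n20.wid = 6  [terminal]
39. n16.acc = "my"  ["my"]
40. n0.idx = -2  [(if S₁.lab then S₁.key else S₁.idx) - 8]
41. n0.lab = false  [false]
42. n0.lim = 16  [len(B.acc) + 14]
43. n0.key = -5  [(if A.acc then S₁.lim else S₁.key) - 20]

-5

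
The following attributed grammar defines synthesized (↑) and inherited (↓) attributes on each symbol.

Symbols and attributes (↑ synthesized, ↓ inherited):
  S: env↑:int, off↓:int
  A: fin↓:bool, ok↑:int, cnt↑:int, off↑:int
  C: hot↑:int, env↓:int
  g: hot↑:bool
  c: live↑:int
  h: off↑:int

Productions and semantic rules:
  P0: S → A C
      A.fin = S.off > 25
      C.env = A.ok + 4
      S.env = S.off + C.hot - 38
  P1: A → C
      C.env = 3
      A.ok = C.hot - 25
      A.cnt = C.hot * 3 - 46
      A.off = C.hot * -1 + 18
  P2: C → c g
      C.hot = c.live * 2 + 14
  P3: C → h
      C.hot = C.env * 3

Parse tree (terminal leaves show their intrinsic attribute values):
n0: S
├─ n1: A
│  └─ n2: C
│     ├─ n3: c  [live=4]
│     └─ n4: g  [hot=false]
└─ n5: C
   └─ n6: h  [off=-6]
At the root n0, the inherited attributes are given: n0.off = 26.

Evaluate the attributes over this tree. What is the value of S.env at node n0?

-9

1. n0.off = 26  [given at root]
2. n1.fin = true  [S.off > 25]
3. n2.env = 3  [3]
4. n3.live = 4  [terminal]
5. n4.hot = false  [terminal]
6. n2.hot = 22  [c.live * 2 + 14]
7. n1.ok = -3  [C.hot - 25]
8. n1.cnt = 20  [C.hot * 3 - 46]
9. n1.off = -4  [C.hot * -1 + 18]
10. n5.env = 1  [A.ok + 4]
11. n6.off = -6  [terminal]
12. n5.hot = 3  [C.env * 3]
13. n0.env = -9  [S.off + C.hot - 38]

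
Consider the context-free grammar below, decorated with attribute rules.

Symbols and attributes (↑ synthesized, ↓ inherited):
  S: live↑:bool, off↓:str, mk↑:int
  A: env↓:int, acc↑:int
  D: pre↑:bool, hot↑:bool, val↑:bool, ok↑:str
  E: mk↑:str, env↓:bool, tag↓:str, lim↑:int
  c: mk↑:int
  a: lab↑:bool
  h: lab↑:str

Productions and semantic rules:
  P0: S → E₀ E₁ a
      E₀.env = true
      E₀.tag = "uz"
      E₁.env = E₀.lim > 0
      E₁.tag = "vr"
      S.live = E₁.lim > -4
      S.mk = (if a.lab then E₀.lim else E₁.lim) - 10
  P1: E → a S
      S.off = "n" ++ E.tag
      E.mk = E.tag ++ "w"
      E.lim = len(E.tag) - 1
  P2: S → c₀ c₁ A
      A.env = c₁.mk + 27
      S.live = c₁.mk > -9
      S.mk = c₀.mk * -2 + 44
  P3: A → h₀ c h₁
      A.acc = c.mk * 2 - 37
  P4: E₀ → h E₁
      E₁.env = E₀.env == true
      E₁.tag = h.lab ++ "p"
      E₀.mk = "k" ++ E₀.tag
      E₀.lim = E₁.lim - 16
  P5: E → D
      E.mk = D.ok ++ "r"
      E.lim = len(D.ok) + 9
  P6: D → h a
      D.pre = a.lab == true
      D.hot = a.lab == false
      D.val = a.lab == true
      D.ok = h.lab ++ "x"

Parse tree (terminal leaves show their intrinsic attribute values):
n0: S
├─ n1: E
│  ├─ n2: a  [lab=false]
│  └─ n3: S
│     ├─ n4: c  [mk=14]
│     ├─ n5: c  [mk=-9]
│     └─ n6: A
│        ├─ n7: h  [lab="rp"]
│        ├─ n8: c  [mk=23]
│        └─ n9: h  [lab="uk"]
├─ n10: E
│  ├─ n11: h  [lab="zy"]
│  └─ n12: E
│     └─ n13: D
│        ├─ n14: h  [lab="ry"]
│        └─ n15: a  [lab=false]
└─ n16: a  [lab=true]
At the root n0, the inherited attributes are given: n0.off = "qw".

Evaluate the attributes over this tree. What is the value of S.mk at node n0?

-9

1. n0.off = "qw"  [given at root]
2. n1.env = true  [true]
3. n1.tag = "uz"  ["uz"]
4. n2.lab = false  [terminal]
5. n3.off = "nuz"  ["n" ++ E.tag]
6. n4.mk = 14  [terminal]
7. n5.mk = -9  [terminal]
8. n6.env = 18  [c₁.mk + 27]
9. n7.lab = "rp"  [terminal]
10. n8.mk = 23  [terminal]
11. n9.lab = "uk"  [terminal]
12. n6.acc = 9  [c.mk * 2 - 37]
13. n3.live = false  [c₁.mk > -9]
14. n3.mk = 16  [c₀.mk * -2 + 44]
15. n1.mk = "uzw"  [E.tag ++ "w"]
16. n1.lim = 1  [len(E.tag) - 1]
17. n10.env = true  [E₀.lim > 0]
18. n10.tag = "vr"  ["vr"]
19. n11.lab = "zy"  [terminal]
20. n12.env = true  [E₀.env == true]
21. n12.tag = "zyp"  [h.lab ++ "p"]
22. n14.lab = "ry"  [terminal]
23. n15.lab = false  [terminal]
24. n13.pre = false  [a.lab == true]
25. n13.hot = true  [a.lab == false]
26. n13.val = false  [a.lab == true]
27. n13.ok = "ryx"  [h.lab ++ "x"]
28. n12.mk = "ryxr"  [D.ok ++ "r"]
29. n12.lim = 12  [len(D.ok) + 9]
30. n10.mk = "kvr"  ["k" ++ E₀.tag]
31. n10.lim = -4  [E₁.lim - 16]
32. n16.lab = true  [terminal]
33. n0.live = false  [E₁.lim > -4]
34. n0.mk = -9  [(if a.lab then E₀.lim else E₁.lim) - 10]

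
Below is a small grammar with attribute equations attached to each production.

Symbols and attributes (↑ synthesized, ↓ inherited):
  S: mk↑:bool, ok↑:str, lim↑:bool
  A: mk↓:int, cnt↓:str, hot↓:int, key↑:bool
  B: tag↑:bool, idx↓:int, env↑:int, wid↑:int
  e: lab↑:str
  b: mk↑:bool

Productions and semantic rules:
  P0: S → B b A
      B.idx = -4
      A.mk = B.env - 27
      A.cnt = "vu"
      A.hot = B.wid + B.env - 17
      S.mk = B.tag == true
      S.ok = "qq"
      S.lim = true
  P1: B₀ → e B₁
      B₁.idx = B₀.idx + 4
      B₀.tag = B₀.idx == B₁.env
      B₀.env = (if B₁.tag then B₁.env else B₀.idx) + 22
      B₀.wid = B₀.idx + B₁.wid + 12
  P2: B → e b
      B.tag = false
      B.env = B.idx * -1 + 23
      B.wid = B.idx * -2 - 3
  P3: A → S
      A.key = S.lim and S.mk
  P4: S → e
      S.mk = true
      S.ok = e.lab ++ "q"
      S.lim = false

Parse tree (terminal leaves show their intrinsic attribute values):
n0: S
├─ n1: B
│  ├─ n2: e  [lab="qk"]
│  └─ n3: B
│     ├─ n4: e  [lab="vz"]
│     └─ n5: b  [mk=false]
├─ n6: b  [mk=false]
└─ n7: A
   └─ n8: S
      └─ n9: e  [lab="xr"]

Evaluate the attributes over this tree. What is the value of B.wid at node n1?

5

1. n1.idx = -4  [-4]
2. n2.lab = "qk"  [terminal]
3. n3.idx = 0  [B₀.idx + 4]
4. n4.lab = "vz"  [terminal]
5. n5.mk = false  [terminal]
6. n3.tag = false  [false]
7. n3.env = 23  [B.idx * -1 + 23]
8. n3.wid = -3  [B.idx * -2 - 3]
9. n1.tag = false  [B₀.idx == B₁.env]
10. n1.env = 18  [(if B₁.tag then B₁.env else B₀.idx) + 22]
11. n1.wid = 5  [B₀.idx + B₁.wid + 12]
12. n6.mk = false  [terminal]
13. n7.mk = -9  [B.env - 27]
14. n7.cnt = "vu"  ["vu"]
15. n7.hot = 6  [B.wid + B.env - 17]
16. n9.lab = "xr"  [terminal]
17. n8.mk = true  [true]
18. n8.ok = "xrq"  [e.lab ++ "q"]
19. n8.lim = false  [false]
20. n7.key = false  [S.lim and S.mk]
21. n0.mk = false  [B.tag == true]
22. n0.ok = "qq"  ["qq"]
23. n0.lim = true  [true]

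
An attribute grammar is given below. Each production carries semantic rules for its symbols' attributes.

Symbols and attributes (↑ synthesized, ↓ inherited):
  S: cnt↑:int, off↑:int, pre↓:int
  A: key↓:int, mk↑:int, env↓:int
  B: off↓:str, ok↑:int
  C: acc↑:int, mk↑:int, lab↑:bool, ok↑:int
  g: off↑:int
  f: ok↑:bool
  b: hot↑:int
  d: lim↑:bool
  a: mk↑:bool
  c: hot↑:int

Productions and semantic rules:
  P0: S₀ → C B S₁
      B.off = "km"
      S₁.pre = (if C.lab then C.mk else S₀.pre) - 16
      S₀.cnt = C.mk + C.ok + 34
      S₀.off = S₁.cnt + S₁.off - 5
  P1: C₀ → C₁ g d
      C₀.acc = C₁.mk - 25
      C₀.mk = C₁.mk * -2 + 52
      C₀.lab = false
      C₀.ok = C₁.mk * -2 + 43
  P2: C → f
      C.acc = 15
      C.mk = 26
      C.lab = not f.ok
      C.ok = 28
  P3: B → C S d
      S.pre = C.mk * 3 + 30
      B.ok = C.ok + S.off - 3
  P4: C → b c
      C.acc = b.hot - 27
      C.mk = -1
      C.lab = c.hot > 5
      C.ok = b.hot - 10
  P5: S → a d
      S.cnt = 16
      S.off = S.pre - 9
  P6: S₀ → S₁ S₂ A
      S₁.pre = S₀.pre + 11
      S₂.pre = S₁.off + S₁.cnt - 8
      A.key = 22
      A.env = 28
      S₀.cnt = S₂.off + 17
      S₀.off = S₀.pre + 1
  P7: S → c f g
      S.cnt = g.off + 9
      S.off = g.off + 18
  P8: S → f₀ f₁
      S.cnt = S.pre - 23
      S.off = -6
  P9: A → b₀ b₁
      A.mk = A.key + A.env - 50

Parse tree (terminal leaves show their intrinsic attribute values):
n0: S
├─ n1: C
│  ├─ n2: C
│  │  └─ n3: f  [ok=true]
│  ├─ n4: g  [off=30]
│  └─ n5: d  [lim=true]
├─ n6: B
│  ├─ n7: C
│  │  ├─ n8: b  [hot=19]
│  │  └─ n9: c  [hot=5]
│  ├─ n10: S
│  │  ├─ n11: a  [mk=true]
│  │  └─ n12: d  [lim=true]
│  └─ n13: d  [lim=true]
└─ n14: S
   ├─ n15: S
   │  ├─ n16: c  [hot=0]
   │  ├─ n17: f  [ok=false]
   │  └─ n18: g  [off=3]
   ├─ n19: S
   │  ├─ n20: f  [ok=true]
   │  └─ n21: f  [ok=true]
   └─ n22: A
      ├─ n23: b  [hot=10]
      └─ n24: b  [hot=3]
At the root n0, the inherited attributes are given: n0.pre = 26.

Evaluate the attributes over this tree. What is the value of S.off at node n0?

17

1. n0.pre = 26  [given at root]
2. n3.ok = true  [terminal]
3. n2.acc = 15  [15]
4. n2.mk = 26  [26]
5. n2.lab = false  [not f.ok]
6. n2.ok = 28  [28]
7. n4.off = 30  [terminal]
8. n5.lim = true  [terminal]
9. n1.acc = 1  [C₁.mk - 25]
10. n1.mk = 0  [C₁.mk * -2 + 52]
11. n1.lab = false  [false]
12. n1.ok = -9  [C₁.mk * -2 + 43]
13. n6.off = "km"  ["km"]
14. n8.hot = 19  [terminal]
15. n9.hot = 5  [terminal]
16. n7.acc = -8  [b.hot - 27]
17. n7.mk = -1  [-1]
18. n7.lab = false  [c.hot > 5]
19. n7.ok = 9  [b.hot - 10]
20. n10.pre = 27  [C.mk * 3 + 30]
21. n11.mk = true  [terminal]
22. n12.lim = true  [terminal]
23. n10.cnt = 16  [16]
24. n10.off = 18  [S.pre - 9]
25. n13.lim = true  [terminal]
26. n6.ok = 24  [C.ok + S.off - 3]
27. n14.pre = 10  [(if C.lab then C.mk else S₀.pre) - 16]
28. n15.pre = 21  [S₀.pre + 11]
29. n16.hot = 0  [terminal]
30. n17.ok = false  [terminal]
31. n18.off = 3  [terminal]
32. n15.cnt = 12  [g.off + 9]
33. n15.off = 21  [g.off + 18]
34. n19.pre = 25  [S₁.off + S₁.cnt - 8]
35. n20.ok = true  [terminal]
36. n21.ok = true  [terminal]
37. n19.cnt = 2  [S.pre - 23]
38. n19.off = -6  [-6]
39. n22.key = 22  [22]
40. n22.env = 28  [28]
41. n23.hot = 10  [terminal]
42. n24.hot = 3  [terminal]
43. n22.mk = 0  [A.key + A.env - 50]
44. n14.cnt = 11  [S₂.off + 17]
45. n14.off = 11  [S₀.pre + 1]
46. n0.cnt = 25  [C.mk + C.ok + 34]
47. n0.off = 17  [S₁.cnt + S₁.off - 5]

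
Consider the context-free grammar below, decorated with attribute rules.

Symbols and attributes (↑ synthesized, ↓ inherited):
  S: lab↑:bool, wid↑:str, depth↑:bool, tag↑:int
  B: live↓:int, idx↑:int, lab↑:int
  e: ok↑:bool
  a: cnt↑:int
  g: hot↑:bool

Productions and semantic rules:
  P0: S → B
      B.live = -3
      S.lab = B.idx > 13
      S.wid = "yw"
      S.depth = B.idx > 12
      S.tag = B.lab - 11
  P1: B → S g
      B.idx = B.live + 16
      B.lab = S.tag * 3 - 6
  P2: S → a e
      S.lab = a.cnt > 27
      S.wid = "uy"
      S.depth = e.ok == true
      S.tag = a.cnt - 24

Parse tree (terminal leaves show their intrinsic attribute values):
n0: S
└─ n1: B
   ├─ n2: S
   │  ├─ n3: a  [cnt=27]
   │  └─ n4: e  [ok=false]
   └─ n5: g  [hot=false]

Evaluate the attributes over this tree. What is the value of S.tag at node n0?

-8

1. n1.live = -3  [-3]
2. n3.cnt = 27  [terminal]
3. n4.ok = false  [terminal]
4. n2.lab = false  [a.cnt > 27]
5. n2.wid = "uy"  ["uy"]
6. n2.depth = false  [e.ok == true]
7. n2.tag = 3  [a.cnt - 24]
8. n5.hot = false  [terminal]
9. n1.idx = 13  [B.live + 16]
10. n1.lab = 3  [S.tag * 3 - 6]
11. n0.lab = false  [B.idx > 13]
12. n0.wid = "yw"  ["yw"]
13. n0.depth = true  [B.idx > 12]
14. n0.tag = -8  [B.lab - 11]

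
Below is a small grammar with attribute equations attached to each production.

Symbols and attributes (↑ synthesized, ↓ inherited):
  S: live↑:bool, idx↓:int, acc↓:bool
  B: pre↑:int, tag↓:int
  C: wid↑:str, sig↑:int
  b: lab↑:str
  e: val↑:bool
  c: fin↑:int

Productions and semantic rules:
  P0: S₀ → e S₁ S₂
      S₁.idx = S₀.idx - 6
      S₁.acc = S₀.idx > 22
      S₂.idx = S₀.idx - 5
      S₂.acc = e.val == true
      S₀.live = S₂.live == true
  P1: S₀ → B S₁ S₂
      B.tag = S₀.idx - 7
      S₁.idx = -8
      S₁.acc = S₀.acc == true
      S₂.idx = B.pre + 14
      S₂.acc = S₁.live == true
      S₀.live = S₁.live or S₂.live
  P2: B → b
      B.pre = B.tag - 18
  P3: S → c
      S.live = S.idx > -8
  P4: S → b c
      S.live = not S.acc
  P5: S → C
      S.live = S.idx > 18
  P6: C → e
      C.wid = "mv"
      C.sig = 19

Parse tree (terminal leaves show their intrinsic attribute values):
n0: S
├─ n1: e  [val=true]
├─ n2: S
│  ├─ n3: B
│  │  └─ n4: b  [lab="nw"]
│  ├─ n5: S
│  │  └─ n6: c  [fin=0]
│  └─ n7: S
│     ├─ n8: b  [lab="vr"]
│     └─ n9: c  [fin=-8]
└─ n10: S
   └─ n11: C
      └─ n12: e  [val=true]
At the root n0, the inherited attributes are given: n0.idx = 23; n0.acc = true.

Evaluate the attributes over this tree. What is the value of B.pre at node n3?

-8

1. n0.idx = 23  [given at root]
2. n0.acc = true  [given at root]
3. n1.val = true  [terminal]
4. n2.idx = 17  [S₀.idx - 6]
5. n2.acc = true  [S₀.idx > 22]
6. n3.tag = 10  [S₀.idx - 7]
7. n4.lab = "nw"  [terminal]
8. n3.pre = -8  [B.tag - 18]
9. n5.idx = -8  [-8]
10. n5.acc = true  [S₀.acc == true]
11. n6.fin = 0  [terminal]
12. n5.live = false  [S.idx > -8]
13. n7.idx = 6  [B.pre + 14]
14. n7.acc = false  [S₁.live == true]
15. n8.lab = "vr"  [terminal]
16. n9.fin = -8  [terminal]
17. n7.live = true  [not S.acc]
18. n2.live = true  [S₁.live or S₂.live]
19. n10.idx = 18  [S₀.idx - 5]
20. n10.acc = true  [e.val == true]
21. n12.val = true  [terminal]
22. n11.wid = "mv"  ["mv"]
23. n11.sig = 19  [19]
24. n10.live = false  [S.idx > 18]
25. n0.live = false  [S₂.live == true]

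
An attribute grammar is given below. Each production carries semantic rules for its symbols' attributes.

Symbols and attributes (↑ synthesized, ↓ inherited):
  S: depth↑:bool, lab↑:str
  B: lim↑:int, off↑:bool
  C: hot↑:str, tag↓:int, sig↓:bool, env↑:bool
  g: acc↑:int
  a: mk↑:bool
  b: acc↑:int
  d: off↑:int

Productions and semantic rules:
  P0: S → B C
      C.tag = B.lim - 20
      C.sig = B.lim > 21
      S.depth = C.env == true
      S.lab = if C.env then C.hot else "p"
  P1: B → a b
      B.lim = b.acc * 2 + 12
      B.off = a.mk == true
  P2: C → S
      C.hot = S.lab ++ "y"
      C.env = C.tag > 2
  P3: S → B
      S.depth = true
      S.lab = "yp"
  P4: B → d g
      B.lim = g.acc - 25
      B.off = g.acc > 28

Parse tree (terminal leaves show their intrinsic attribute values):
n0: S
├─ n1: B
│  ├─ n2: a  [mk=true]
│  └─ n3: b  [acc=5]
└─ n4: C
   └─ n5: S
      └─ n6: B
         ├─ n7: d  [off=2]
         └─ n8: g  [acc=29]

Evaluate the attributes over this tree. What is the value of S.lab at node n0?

1. n2.mk = true  [terminal]
2. n3.acc = 5  [terminal]
3. n1.lim = 22  [b.acc * 2 + 12]
4. n1.off = true  [a.mk == true]
5. n4.tag = 2  [B.lim - 20]
6. n4.sig = true  [B.lim > 21]
7. n7.off = 2  [terminal]
8. n8.acc = 29  [terminal]
9. n6.lim = 4  [g.acc - 25]
10. n6.off = true  [g.acc > 28]
11. n5.depth = true  [true]
12. n5.lab = "yp"  ["yp"]
13. n4.hot = "ypy"  [S.lab ++ "y"]
14. n4.env = false  [C.tag > 2]
15. n0.depth = false  [C.env == true]
16. n0.lab = "p"  [if C.env then C.hot else "p"]

"p"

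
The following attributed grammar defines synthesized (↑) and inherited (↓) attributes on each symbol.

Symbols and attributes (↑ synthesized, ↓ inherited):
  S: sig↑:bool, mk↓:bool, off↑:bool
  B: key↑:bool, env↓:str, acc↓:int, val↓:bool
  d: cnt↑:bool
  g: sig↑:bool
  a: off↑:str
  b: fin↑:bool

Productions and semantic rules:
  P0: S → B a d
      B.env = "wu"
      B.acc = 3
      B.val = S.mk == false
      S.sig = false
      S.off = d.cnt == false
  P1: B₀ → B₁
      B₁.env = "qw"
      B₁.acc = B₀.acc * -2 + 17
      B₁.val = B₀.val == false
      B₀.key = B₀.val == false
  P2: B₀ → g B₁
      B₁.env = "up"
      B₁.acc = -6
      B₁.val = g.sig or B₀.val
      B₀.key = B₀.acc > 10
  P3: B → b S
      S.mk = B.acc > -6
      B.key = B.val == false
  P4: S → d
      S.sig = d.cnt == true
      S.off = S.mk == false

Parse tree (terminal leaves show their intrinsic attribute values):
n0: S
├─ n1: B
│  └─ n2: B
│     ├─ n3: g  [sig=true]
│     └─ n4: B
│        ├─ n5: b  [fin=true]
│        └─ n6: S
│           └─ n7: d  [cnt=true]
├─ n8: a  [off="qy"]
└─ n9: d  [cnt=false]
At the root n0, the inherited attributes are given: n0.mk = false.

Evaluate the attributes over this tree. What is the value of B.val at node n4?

true

1. n0.mk = false  [given at root]
2. n1.env = "wu"  ["wu"]
3. n1.acc = 3  [3]
4. n1.val = true  [S.mk == false]
5. n2.env = "qw"  ["qw"]
6. n2.acc = 11  [B₀.acc * -2 + 17]
7. n2.val = false  [B₀.val == false]
8. n3.sig = true  [terminal]
9. n4.env = "up"  ["up"]
10. n4.acc = -6  [-6]
11. n4.val = true  [g.sig or B₀.val]
12. n5.fin = true  [terminal]
13. n6.mk = false  [B.acc > -6]
14. n7.cnt = true  [terminal]
15. n6.sig = true  [d.cnt == true]
16. n6.off = true  [S.mk == false]
17. n4.key = false  [B.val == false]
18. n2.key = true  [B₀.acc > 10]
19. n1.key = false  [B₀.val == false]
20. n8.off = "qy"  [terminal]
21. n9.cnt = false  [terminal]
22. n0.sig = false  [false]
23. n0.off = true  [d.cnt == false]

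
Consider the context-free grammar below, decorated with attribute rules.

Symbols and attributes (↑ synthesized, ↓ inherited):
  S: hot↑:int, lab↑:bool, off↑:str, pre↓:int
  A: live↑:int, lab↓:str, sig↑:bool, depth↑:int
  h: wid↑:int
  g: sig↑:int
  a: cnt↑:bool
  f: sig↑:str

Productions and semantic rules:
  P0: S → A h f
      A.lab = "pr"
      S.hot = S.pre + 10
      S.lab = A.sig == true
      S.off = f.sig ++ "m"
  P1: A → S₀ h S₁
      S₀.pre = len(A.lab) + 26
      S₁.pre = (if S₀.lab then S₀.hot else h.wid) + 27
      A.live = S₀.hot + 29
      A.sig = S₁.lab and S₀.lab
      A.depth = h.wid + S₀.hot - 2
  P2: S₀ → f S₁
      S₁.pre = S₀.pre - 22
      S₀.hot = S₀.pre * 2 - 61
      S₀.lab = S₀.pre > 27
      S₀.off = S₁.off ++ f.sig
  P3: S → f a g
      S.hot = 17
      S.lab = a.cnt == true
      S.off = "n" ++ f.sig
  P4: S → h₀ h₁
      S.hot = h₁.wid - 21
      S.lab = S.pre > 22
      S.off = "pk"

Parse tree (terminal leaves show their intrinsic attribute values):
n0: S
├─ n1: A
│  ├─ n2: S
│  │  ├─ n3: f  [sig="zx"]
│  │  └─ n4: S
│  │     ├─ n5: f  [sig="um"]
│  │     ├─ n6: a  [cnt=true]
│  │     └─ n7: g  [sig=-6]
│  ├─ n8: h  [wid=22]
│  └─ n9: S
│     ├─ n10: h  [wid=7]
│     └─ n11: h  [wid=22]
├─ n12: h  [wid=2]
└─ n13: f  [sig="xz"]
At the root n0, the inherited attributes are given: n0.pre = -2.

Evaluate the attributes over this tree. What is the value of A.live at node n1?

1. n0.pre = -2  [given at root]
2. n1.lab = "pr"  ["pr"]
3. n2.pre = 28  [len(A.lab) + 26]
4. n3.sig = "zx"  [terminal]
5. n4.pre = 6  [S₀.pre - 22]
6. n5.sig = "um"  [terminal]
7. n6.cnt = true  [terminal]
8. n7.sig = -6  [terminal]
9. n4.hot = 17  [17]
10. n4.lab = true  [a.cnt == true]
11. n4.off = "num"  ["n" ++ f.sig]
12. n2.hot = -5  [S₀.pre * 2 - 61]
13. n2.lab = true  [S₀.pre > 27]
14. n2.off = "numzx"  [S₁.off ++ f.sig]
15. n8.wid = 22  [terminal]
16. n9.pre = 22  [(if S₀.lab then S₀.hot else h.wid) + 27]
17. n10.wid = 7  [terminal]
18. n11.wid = 22  [terminal]
19. n9.hot = 1  [h₁.wid - 21]
20. n9.lab = false  [S.pre > 22]
21. n9.off = "pk"  ["pk"]
22. n1.live = 24  [S₀.hot + 29]
23. n1.sig = false  [S₁.lab and S₀.lab]
24. n1.depth = 15  [h.wid + S₀.hot - 2]
25. n12.wid = 2  [terminal]
26. n13.sig = "xz"  [terminal]
27. n0.hot = 8  [S.pre + 10]
28. n0.lab = false  [A.sig == true]
29. n0.off = "xzm"  [f.sig ++ "m"]

24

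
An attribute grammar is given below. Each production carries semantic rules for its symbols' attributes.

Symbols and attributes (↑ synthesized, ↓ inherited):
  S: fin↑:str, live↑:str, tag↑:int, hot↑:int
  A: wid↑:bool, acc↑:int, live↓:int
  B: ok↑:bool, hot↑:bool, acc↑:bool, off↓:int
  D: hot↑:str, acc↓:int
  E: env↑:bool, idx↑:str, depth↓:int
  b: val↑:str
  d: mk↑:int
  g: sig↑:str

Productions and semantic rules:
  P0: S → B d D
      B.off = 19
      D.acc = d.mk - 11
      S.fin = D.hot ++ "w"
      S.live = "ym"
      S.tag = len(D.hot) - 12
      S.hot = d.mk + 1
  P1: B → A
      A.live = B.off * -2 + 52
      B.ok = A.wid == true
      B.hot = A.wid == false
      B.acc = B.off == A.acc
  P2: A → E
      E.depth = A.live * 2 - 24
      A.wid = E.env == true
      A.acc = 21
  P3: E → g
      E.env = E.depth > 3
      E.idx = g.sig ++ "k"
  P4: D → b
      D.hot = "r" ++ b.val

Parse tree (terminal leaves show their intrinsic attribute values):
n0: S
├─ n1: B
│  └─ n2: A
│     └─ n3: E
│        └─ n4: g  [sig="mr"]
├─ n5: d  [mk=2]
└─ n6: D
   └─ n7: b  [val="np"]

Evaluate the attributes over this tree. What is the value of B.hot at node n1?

false

1. n1.off = 19  [19]
2. n2.live = 14  [B.off * -2 + 52]
3. n3.depth = 4  [A.live * 2 - 24]
4. n4.sig = "mr"  [terminal]
5. n3.env = true  [E.depth > 3]
6. n3.idx = "mrk"  [g.sig ++ "k"]
7. n2.wid = true  [E.env == true]
8. n2.acc = 21  [21]
9. n1.ok = true  [A.wid == true]
10. n1.hot = false  [A.wid == false]
11. n1.acc = false  [B.off == A.acc]
12. n5.mk = 2  [terminal]
13. n6.acc = -9  [d.mk - 11]
14. n7.val = "np"  [terminal]
15. n6.hot = "rnp"  ["r" ++ b.val]
16. n0.fin = "rnpw"  [D.hot ++ "w"]
17. n0.live = "ym"  ["ym"]
18. n0.tag = -9  [len(D.hot) - 12]
19. n0.hot = 3  [d.mk + 1]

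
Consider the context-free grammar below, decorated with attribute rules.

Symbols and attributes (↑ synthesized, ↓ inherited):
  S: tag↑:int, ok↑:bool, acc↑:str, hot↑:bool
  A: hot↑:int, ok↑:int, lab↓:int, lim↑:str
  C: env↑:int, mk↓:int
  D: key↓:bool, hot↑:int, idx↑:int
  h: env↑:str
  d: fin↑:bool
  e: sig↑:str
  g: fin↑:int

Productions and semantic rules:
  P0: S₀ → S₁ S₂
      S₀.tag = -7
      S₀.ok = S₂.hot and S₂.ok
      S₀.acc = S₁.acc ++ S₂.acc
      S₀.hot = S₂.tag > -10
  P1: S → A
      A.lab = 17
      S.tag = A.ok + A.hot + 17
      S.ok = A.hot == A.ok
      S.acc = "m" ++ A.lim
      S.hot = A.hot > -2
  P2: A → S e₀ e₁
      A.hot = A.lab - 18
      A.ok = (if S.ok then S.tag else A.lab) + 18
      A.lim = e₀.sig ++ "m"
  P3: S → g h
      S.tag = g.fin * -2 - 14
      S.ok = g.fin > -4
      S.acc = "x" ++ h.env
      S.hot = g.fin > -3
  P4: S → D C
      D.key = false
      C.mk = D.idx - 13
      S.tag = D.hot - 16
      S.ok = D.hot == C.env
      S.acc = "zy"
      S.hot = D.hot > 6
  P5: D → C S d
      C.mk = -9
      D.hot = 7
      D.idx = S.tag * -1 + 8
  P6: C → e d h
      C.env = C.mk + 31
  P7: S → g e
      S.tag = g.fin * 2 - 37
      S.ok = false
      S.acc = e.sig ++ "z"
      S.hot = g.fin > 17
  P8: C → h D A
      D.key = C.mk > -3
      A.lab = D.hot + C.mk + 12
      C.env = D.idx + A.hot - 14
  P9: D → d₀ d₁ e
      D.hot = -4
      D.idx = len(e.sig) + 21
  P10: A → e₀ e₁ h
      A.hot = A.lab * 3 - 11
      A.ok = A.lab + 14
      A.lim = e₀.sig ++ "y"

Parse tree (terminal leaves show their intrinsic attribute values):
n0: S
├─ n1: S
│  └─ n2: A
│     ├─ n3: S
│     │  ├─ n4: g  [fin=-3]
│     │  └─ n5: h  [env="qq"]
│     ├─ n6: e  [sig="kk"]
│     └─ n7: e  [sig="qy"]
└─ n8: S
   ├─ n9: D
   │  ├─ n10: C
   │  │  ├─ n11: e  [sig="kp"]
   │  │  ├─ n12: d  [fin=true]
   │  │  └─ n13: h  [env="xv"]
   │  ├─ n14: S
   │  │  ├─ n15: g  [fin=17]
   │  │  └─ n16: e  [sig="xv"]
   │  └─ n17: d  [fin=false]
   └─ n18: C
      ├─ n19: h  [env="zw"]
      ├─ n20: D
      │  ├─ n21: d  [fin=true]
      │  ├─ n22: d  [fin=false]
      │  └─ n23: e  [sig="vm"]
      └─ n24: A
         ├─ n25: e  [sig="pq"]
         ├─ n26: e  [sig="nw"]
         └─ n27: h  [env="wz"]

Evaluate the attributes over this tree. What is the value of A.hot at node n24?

7

1. n2.lab = 17  [17]
2. n4.fin = -3  [terminal]
3. n5.env = "qq"  [terminal]
4. n3.tag = -8  [g.fin * -2 - 14]
5. n3.ok = true  [g.fin > -4]
6. n3.acc = "xqq"  ["x" ++ h.env]
7. n3.hot = false  [g.fin > -3]
8. n6.sig = "kk"  [terminal]
9. n7.sig = "qy"  [terminal]
10. n2.hot = -1  [A.lab - 18]
11. n2.ok = 10  [(if S.ok then S.tag else A.lab) + 18]
12. n2.lim = "kkm"  [e₀.sig ++ "m"]
13. n1.tag = 26  [A.ok + A.hot + 17]
14. n1.ok = false  [A.hot == A.ok]
15. n1.acc = "mkkm"  ["m" ++ A.lim]
16. n1.hot = true  [A.hot > -2]
17. n9.key = false  [false]
18. n10.mk = -9  [-9]
19. n11.sig = "kp"  [terminal]
20. n12.fin = true  [terminal]
21. n13.env = "xv"  [terminal]
22. n10.env = 22  [C.mk + 31]
23. n15.fin = 17  [terminal]
24. n16.sig = "xv"  [terminal]
25. n14.tag = -3  [g.fin * 2 - 37]
26. n14.ok = false  [false]
27. n14.acc = "xvz"  [e.sig ++ "z"]
28. n14.hot = false  [g.fin > 17]
29. n17.fin = false  [terminal]
30. n9.hot = 7  [7]
31. n9.idx = 11  [S.tag * -1 + 8]
32. n18.mk = -2  [D.idx - 13]
33. n19.env = "zw"  [terminal]
34. n20.key = true  [C.mk > -3]
35. n21.fin = true  [terminal]
36. n22.fin = false  [terminal]
37. n23.sig = "vm"  [terminal]
38. n20.hot = -4  [-4]
39. n20.idx = 23  [len(e.sig) + 21]
40. n24.lab = 6  [D.hot + C.mk + 12]
41. n25.sig = "pq"  [terminal]
42. n26.sig = "nw"  [terminal]
43. n27.env = "wz"  [terminal]
44. n24.hot = 7  [A.lab * 3 - 11]
45. n24.ok = 20  [A.lab + 14]
46. n24.lim = "pqy"  [e₀.sig ++ "y"]
47. n18.env = 16  [D.idx + A.hot - 14]
48. n8.tag = -9  [D.hot - 16]
49. n8.ok = false  [D.hot == C.env]
50. n8.acc = "zy"  ["zy"]
51. n8.hot = true  [D.hot > 6]
52. n0.tag = -7  [-7]
53. n0.ok = false  [S₂.hot and S₂.ok]
54. n0.acc = "mkkmzy"  [S₁.acc ++ S₂.acc]
55. n0.hot = true  [S₂.tag > -10]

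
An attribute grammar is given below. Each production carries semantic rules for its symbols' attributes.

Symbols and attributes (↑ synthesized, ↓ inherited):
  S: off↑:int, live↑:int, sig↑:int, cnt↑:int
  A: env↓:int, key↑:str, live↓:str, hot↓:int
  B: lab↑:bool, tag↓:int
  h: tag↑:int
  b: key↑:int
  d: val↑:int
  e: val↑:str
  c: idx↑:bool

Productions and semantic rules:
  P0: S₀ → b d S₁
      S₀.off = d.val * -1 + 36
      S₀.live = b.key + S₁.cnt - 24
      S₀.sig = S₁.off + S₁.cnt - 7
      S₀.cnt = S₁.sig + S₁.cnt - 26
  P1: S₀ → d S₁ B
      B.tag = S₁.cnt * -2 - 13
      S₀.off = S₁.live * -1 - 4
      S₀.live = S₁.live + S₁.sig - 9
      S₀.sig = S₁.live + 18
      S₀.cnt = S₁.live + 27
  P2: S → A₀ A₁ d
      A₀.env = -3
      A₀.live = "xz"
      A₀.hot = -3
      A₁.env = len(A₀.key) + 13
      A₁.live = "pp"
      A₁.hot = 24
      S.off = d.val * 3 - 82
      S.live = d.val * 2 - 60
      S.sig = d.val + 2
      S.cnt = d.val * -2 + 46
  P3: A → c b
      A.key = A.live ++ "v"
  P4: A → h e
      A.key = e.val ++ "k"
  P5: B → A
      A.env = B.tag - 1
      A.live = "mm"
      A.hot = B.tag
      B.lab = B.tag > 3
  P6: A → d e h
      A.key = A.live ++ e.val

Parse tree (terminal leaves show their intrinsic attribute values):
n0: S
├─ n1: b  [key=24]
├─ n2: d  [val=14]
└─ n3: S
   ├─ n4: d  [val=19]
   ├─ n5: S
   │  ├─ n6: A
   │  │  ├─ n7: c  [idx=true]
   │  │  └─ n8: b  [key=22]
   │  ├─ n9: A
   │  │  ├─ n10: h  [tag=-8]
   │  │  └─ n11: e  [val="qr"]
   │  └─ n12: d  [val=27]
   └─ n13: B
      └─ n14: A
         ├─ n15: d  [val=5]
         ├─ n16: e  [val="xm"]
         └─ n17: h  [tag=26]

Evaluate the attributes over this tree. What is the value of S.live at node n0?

21

1. n1.key = 24  [terminal]
2. n2.val = 14  [terminal]
3. n4.val = 19  [terminal]
4. n6.env = -3  [-3]
5. n6.live = "xz"  ["xz"]
6. n6.hot = -3  [-3]
7. n7.idx = true  [terminal]
8. n8.key = 22  [terminal]
9. n6.key = "xzv"  [A.live ++ "v"]
10. n9.env = 16  [len(A₀.key) + 13]
11. n9.live = "pp"  ["pp"]
12. n9.hot = 24  [24]
13. n10.tag = -8  [terminal]
14. n11.val = "qr"  [terminal]
15. n9.key = "qrk"  [e.val ++ "k"]
16. n12.val = 27  [terminal]
17. n5.off = -1  [d.val * 3 - 82]
18. n5.live = -6  [d.val * 2 - 60]
19. n5.sig = 29  [d.val + 2]
20. n5.cnt = -8  [d.val * -2 + 46]
21. n13.tag = 3  [S₁.cnt * -2 - 13]
22. n14.env = 2  [B.tag - 1]
23. n14.live = "mm"  ["mm"]
24. n14.hot = 3  [B.tag]
25. n15.val = 5  [terminal]
26. n16.val = "xm"  [terminal]
27. n17.tag = 26  [terminal]
28. n14.key = "mmxm"  [A.live ++ e.val]
29. n13.lab = false  [B.tag > 3]
30. n3.off = 2  [S₁.live * -1 - 4]
31. n3.live = 14  [S₁.live + S₁.sig - 9]
32. n3.sig = 12  [S₁.live + 18]
33. n3.cnt = 21  [S₁.live + 27]
34. n0.off = 22  [d.val * -1 + 36]
35. n0.live = 21  [b.key + S₁.cnt - 24]
36. n0.sig = 16  [S₁.off + S₁.cnt - 7]
37. n0.cnt = 7  [S₁.sig + S₁.cnt - 26]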